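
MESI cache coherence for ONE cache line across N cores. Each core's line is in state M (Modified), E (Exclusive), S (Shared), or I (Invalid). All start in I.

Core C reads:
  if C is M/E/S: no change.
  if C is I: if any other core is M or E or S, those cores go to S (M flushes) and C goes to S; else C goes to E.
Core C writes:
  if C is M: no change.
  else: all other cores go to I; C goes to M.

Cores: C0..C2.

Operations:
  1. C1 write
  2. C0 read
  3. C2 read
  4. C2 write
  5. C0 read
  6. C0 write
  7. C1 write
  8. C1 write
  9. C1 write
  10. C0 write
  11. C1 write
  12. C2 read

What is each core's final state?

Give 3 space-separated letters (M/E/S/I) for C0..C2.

Op 1: C1 write [C1 write: invalidate none -> C1=M] -> [I,M,I]
Op 2: C0 read [C0 read from I: others=['C1=M'] -> C0=S, others downsized to S] -> [S,S,I]
Op 3: C2 read [C2 read from I: others=['C0=S', 'C1=S'] -> C2=S, others downsized to S] -> [S,S,S]
Op 4: C2 write [C2 write: invalidate ['C0=S', 'C1=S'] -> C2=M] -> [I,I,M]
Op 5: C0 read [C0 read from I: others=['C2=M'] -> C0=S, others downsized to S] -> [S,I,S]
Op 6: C0 write [C0 write: invalidate ['C2=S'] -> C0=M] -> [M,I,I]
Op 7: C1 write [C1 write: invalidate ['C0=M'] -> C1=M] -> [I,M,I]
Op 8: C1 write [C1 write: already M (modified), no change] -> [I,M,I]
Op 9: C1 write [C1 write: already M (modified), no change] -> [I,M,I]
Op 10: C0 write [C0 write: invalidate ['C1=M'] -> C0=M] -> [M,I,I]
Op 11: C1 write [C1 write: invalidate ['C0=M'] -> C1=M] -> [I,M,I]
Op 12: C2 read [C2 read from I: others=['C1=M'] -> C2=S, others downsized to S] -> [I,S,S]

Answer: I S S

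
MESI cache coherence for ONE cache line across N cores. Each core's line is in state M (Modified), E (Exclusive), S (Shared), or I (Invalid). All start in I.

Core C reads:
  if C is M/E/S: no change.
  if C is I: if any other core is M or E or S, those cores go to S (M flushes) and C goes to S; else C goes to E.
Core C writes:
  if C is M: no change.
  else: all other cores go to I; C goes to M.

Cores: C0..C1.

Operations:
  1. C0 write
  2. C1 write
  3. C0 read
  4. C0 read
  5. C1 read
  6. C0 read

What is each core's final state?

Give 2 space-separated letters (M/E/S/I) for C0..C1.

Answer: S S

Derivation:
Op 1: C0 write [C0 write: invalidate none -> C0=M] -> [M,I]
Op 2: C1 write [C1 write: invalidate ['C0=M'] -> C1=M] -> [I,M]
Op 3: C0 read [C0 read from I: others=['C1=M'] -> C0=S, others downsized to S] -> [S,S]
Op 4: C0 read [C0 read: already in S, no change] -> [S,S]
Op 5: C1 read [C1 read: already in S, no change] -> [S,S]
Op 6: C0 read [C0 read: already in S, no change] -> [S,S]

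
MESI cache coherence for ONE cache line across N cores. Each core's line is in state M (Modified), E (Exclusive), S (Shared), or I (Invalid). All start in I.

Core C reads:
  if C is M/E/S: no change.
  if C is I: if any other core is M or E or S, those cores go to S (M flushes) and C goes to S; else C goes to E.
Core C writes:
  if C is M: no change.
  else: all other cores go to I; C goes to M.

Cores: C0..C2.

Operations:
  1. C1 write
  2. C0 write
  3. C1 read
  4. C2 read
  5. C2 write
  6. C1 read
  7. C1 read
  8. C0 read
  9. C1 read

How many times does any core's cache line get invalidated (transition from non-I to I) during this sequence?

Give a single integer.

Answer: 3

Derivation:
Op 1: C1 write [C1 write: invalidate none -> C1=M] -> [I,M,I] (invalidations this op: 0; running total: 0)
Op 2: C0 write [C0 write: invalidate ['C1=M'] -> C0=M] -> [M,I,I] (invalidations this op: 1; running total: 1)
Op 3: C1 read [C1 read from I: others=['C0=M'] -> C1=S, others downsized to S] -> [S,S,I] (invalidations this op: 0; running total: 1)
Op 4: C2 read [C2 read from I: others=['C0=S', 'C1=S'] -> C2=S, others downsized to S] -> [S,S,S] (invalidations this op: 0; running total: 1)
Op 5: C2 write [C2 write: invalidate ['C0=S', 'C1=S'] -> C2=M] -> [I,I,M] (invalidations this op: 2; running total: 3)
Op 6: C1 read [C1 read from I: others=['C2=M'] -> C1=S, others downsized to S] -> [I,S,S] (invalidations this op: 0; running total: 3)
Op 7: C1 read [C1 read: already in S, no change] -> [I,S,S] (invalidations this op: 0; running total: 3)
Op 8: C0 read [C0 read from I: others=['C1=S', 'C2=S'] -> C0=S, others downsized to S] -> [S,S,S] (invalidations this op: 0; running total: 3)
Op 9: C1 read [C1 read: already in S, no change] -> [S,S,S] (invalidations this op: 0; running total: 3)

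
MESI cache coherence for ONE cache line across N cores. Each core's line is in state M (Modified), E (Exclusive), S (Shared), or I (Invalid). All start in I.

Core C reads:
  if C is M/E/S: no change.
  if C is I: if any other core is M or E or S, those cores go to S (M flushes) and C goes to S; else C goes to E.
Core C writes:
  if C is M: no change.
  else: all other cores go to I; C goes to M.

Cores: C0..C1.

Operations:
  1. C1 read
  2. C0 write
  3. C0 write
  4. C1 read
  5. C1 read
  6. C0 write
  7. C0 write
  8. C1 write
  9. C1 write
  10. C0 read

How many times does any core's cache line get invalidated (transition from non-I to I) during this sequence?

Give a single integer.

Op 1: C1 read [C1 read from I: no other sharers -> C1=E (exclusive)] -> [I,E] (invalidations this op: 0; running total: 0)
Op 2: C0 write [C0 write: invalidate ['C1=E'] -> C0=M] -> [M,I] (invalidations this op: 1; running total: 1)
Op 3: C0 write [C0 write: already M (modified), no change] -> [M,I] (invalidations this op: 0; running total: 1)
Op 4: C1 read [C1 read from I: others=['C0=M'] -> C1=S, others downsized to S] -> [S,S] (invalidations this op: 0; running total: 1)
Op 5: C1 read [C1 read: already in S, no change] -> [S,S] (invalidations this op: 0; running total: 1)
Op 6: C0 write [C0 write: invalidate ['C1=S'] -> C0=M] -> [M,I] (invalidations this op: 1; running total: 2)
Op 7: C0 write [C0 write: already M (modified), no change] -> [M,I] (invalidations this op: 0; running total: 2)
Op 8: C1 write [C1 write: invalidate ['C0=M'] -> C1=M] -> [I,M] (invalidations this op: 1; running total: 3)
Op 9: C1 write [C1 write: already M (modified), no change] -> [I,M] (invalidations this op: 0; running total: 3)
Op 10: C0 read [C0 read from I: others=['C1=M'] -> C0=S, others downsized to S] -> [S,S] (invalidations this op: 0; running total: 3)

Answer: 3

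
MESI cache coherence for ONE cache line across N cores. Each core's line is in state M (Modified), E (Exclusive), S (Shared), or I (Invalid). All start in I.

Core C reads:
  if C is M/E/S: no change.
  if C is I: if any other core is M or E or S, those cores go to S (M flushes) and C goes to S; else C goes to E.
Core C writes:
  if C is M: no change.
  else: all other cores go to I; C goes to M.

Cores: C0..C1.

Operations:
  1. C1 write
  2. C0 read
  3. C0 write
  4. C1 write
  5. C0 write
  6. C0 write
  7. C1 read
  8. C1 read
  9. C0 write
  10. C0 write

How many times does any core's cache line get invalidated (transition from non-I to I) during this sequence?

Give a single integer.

Answer: 4

Derivation:
Op 1: C1 write [C1 write: invalidate none -> C1=M] -> [I,M] (invalidations this op: 0; running total: 0)
Op 2: C0 read [C0 read from I: others=['C1=M'] -> C0=S, others downsized to S] -> [S,S] (invalidations this op: 0; running total: 0)
Op 3: C0 write [C0 write: invalidate ['C1=S'] -> C0=M] -> [M,I] (invalidations this op: 1; running total: 1)
Op 4: C1 write [C1 write: invalidate ['C0=M'] -> C1=M] -> [I,M] (invalidations this op: 1; running total: 2)
Op 5: C0 write [C0 write: invalidate ['C1=M'] -> C0=M] -> [M,I] (invalidations this op: 1; running total: 3)
Op 6: C0 write [C0 write: already M (modified), no change] -> [M,I] (invalidations this op: 0; running total: 3)
Op 7: C1 read [C1 read from I: others=['C0=M'] -> C1=S, others downsized to S] -> [S,S] (invalidations this op: 0; running total: 3)
Op 8: C1 read [C1 read: already in S, no change] -> [S,S] (invalidations this op: 0; running total: 3)
Op 9: C0 write [C0 write: invalidate ['C1=S'] -> C0=M] -> [M,I] (invalidations this op: 1; running total: 4)
Op 10: C0 write [C0 write: already M (modified), no change] -> [M,I] (invalidations this op: 0; running total: 4)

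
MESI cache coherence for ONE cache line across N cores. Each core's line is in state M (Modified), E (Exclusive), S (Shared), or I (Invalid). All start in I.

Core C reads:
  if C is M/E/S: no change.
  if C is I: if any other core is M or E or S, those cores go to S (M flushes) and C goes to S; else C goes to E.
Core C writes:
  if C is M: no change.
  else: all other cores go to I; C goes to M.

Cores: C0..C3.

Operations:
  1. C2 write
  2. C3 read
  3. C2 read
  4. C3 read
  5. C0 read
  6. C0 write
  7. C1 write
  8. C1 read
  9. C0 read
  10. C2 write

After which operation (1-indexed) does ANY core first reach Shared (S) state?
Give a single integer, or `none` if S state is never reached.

Op 1: C2 write [C2 write: invalidate none -> C2=M] -> [I,I,M,I]
Op 2: C3 read [C3 read from I: others=['C2=M'] -> C3=S, others downsized to S] -> [I,I,S,S]
  -> First S state at op 2; remaining ops need not be traced.

Answer: 2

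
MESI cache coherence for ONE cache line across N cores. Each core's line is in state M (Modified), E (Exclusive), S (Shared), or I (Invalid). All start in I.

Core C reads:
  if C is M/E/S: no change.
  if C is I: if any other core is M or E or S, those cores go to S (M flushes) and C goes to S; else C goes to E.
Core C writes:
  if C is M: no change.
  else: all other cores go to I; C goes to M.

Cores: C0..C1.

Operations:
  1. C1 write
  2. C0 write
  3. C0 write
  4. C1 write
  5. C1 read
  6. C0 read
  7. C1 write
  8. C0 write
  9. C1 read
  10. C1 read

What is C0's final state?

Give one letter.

Op 1: C1 write [C1 write: invalidate none -> C1=M] -> [I,M]
Op 2: C0 write [C0 write: invalidate ['C1=M'] -> C0=M] -> [M,I]
Op 3: C0 write [C0 write: already M (modified), no change] -> [M,I]
Op 4: C1 write [C1 write: invalidate ['C0=M'] -> C1=M] -> [I,M]
Op 5: C1 read [C1 read: already in M, no change] -> [I,M]
Op 6: C0 read [C0 read from I: others=['C1=M'] -> C0=S, others downsized to S] -> [S,S]
Op 7: C1 write [C1 write: invalidate ['C0=S'] -> C1=M] -> [I,M]
Op 8: C0 write [C0 write: invalidate ['C1=M'] -> C0=M] -> [M,I]
Op 9: C1 read [C1 read from I: others=['C0=M'] -> C1=S, others downsized to S] -> [S,S]
Op 10: C1 read [C1 read: already in S, no change] -> [S,S]

Answer: S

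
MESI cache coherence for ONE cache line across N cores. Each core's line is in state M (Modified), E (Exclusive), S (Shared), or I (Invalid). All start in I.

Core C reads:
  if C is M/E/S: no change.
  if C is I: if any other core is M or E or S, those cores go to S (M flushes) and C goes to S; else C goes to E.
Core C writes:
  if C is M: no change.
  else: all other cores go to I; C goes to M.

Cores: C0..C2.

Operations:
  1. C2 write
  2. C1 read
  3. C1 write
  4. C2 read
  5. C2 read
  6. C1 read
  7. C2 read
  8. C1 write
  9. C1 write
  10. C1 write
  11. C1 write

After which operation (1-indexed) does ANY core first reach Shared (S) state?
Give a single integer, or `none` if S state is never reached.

Answer: 2

Derivation:
Op 1: C2 write [C2 write: invalidate none -> C2=M] -> [I,I,M]
Op 2: C1 read [C1 read from I: others=['C2=M'] -> C1=S, others downsized to S] -> [I,S,S]
  -> First S state at op 2; remaining ops need not be traced.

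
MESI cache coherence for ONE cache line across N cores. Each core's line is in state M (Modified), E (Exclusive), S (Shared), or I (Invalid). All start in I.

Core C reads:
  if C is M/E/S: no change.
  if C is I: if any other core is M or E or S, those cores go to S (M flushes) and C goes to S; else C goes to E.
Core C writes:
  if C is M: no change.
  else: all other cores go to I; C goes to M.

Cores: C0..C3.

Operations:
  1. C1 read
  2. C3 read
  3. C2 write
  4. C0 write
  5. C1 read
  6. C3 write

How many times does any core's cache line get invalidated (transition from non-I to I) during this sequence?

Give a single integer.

Op 1: C1 read [C1 read from I: no other sharers -> C1=E (exclusive)] -> [I,E,I,I] (invalidations this op: 0; running total: 0)
Op 2: C3 read [C3 read from I: others=['C1=E'] -> C3=S, others downsized to S] -> [I,S,I,S] (invalidations this op: 0; running total: 0)
Op 3: C2 write [C2 write: invalidate ['C1=S', 'C3=S'] -> C2=M] -> [I,I,M,I] (invalidations this op: 2; running total: 2)
Op 4: C0 write [C0 write: invalidate ['C2=M'] -> C0=M] -> [M,I,I,I] (invalidations this op: 1; running total: 3)
Op 5: C1 read [C1 read from I: others=['C0=M'] -> C1=S, others downsized to S] -> [S,S,I,I] (invalidations this op: 0; running total: 3)
Op 6: C3 write [C3 write: invalidate ['C0=S', 'C1=S'] -> C3=M] -> [I,I,I,M] (invalidations this op: 2; running total: 5)

Answer: 5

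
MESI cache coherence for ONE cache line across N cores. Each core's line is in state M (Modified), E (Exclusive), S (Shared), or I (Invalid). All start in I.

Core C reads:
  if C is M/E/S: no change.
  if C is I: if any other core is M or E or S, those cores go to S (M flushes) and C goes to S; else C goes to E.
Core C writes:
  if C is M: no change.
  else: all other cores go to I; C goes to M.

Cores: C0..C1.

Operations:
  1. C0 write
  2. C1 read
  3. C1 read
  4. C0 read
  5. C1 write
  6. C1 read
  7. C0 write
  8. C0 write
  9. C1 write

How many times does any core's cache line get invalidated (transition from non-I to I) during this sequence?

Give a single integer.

Answer: 3

Derivation:
Op 1: C0 write [C0 write: invalidate none -> C0=M] -> [M,I] (invalidations this op: 0; running total: 0)
Op 2: C1 read [C1 read from I: others=['C0=M'] -> C1=S, others downsized to S] -> [S,S] (invalidations this op: 0; running total: 0)
Op 3: C1 read [C1 read: already in S, no change] -> [S,S] (invalidations this op: 0; running total: 0)
Op 4: C0 read [C0 read: already in S, no change] -> [S,S] (invalidations this op: 0; running total: 0)
Op 5: C1 write [C1 write: invalidate ['C0=S'] -> C1=M] -> [I,M] (invalidations this op: 1; running total: 1)
Op 6: C1 read [C1 read: already in M, no change] -> [I,M] (invalidations this op: 0; running total: 1)
Op 7: C0 write [C0 write: invalidate ['C1=M'] -> C0=M] -> [M,I] (invalidations this op: 1; running total: 2)
Op 8: C0 write [C0 write: already M (modified), no change] -> [M,I] (invalidations this op: 0; running total: 2)
Op 9: C1 write [C1 write: invalidate ['C0=M'] -> C1=M] -> [I,M] (invalidations this op: 1; running total: 3)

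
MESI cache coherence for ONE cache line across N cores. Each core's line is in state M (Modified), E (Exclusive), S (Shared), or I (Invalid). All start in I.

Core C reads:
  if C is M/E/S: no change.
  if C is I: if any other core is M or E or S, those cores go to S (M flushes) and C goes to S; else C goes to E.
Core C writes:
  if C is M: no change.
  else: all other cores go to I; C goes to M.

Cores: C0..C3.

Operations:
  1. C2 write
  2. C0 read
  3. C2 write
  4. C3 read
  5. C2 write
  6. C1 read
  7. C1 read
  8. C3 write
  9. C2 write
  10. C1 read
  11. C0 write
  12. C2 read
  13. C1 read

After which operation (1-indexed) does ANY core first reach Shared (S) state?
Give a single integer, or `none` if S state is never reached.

Op 1: C2 write [C2 write: invalidate none -> C2=M] -> [I,I,M,I]
Op 2: C0 read [C0 read from I: others=['C2=M'] -> C0=S, others downsized to S] -> [S,I,S,I]
  -> First S state at op 2; remaining ops need not be traced.

Answer: 2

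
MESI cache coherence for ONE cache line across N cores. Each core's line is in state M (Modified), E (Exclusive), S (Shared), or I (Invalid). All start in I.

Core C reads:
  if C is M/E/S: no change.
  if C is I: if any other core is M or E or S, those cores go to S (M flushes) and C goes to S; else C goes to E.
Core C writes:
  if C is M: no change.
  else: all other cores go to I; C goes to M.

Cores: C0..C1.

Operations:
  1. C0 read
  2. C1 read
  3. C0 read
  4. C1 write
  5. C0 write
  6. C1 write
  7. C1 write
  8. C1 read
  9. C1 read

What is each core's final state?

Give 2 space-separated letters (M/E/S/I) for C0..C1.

Op 1: C0 read [C0 read from I: no other sharers -> C0=E (exclusive)] -> [E,I]
Op 2: C1 read [C1 read from I: others=['C0=E'] -> C1=S, others downsized to S] -> [S,S]
Op 3: C0 read [C0 read: already in S, no change] -> [S,S]
Op 4: C1 write [C1 write: invalidate ['C0=S'] -> C1=M] -> [I,M]
Op 5: C0 write [C0 write: invalidate ['C1=M'] -> C0=M] -> [M,I]
Op 6: C1 write [C1 write: invalidate ['C0=M'] -> C1=M] -> [I,M]
Op 7: C1 write [C1 write: already M (modified), no change] -> [I,M]
Op 8: C1 read [C1 read: already in M, no change] -> [I,M]
Op 9: C1 read [C1 read: already in M, no change] -> [I,M]

Answer: I M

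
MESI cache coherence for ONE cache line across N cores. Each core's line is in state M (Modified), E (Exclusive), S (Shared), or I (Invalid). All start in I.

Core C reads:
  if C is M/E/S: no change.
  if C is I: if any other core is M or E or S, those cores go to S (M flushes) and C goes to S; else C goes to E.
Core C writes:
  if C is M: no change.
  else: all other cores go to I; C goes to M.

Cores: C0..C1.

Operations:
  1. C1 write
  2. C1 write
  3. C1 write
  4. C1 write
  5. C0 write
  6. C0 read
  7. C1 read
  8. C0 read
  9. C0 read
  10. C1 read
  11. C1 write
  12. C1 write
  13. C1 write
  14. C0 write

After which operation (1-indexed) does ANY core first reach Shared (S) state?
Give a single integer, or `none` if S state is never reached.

Answer: 7

Derivation:
Op 1: C1 write [C1 write: invalidate none -> C1=M] -> [I,M]
Op 2: C1 write [C1 write: already M (modified), no change] -> [I,M]
Op 3: C1 write [C1 write: already M (modified), no change] -> [I,M]
Op 4: C1 write [C1 write: already M (modified), no change] -> [I,M]
Op 5: C0 write [C0 write: invalidate ['C1=M'] -> C0=M] -> [M,I]
Op 6: C0 read [C0 read: already in M, no change] -> [M,I]
Op 7: C1 read [C1 read from I: others=['C0=M'] -> C1=S, others downsized to S] -> [S,S]
  -> First S state at op 7; remaining ops need not be traced.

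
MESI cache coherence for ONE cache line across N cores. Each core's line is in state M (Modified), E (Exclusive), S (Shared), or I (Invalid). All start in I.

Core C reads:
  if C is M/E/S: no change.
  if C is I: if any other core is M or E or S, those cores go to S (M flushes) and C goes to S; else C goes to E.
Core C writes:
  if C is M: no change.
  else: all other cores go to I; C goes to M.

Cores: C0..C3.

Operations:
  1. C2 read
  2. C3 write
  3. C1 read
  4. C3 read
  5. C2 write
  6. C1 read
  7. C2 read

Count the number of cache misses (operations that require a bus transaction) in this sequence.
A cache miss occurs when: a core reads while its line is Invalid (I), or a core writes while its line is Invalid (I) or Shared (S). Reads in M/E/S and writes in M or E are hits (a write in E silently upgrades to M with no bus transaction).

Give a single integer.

Op 1: C2 read [C2 read from I: no other sharers -> C2=E (exclusive)] -> [I,I,E,I] [MISS #1: read from I]
Op 2: C3 write [C3 write: invalidate ['C2=E'] -> C3=M] -> [I,I,I,M] [MISS #2: write from I]
Op 3: C1 read [C1 read from I: others=['C3=M'] -> C1=S, others downsized to S] -> [I,S,I,S] [MISS #3: read from I]
Op 4: C3 read [C3 read: already in S, no change] -> [I,S,I,S] [hit: read from S]
Op 5: C2 write [C2 write: invalidate ['C1=S', 'C3=S'] -> C2=M] -> [I,I,M,I] [MISS #4: write from I]
Op 6: C1 read [C1 read from I: others=['C2=M'] -> C1=S, others downsized to S] -> [I,S,S,I] [MISS #5: read from I]
Op 7: C2 read [C2 read: already in S, no change] -> [I,S,S,I] [hit: read from S]

Answer: 5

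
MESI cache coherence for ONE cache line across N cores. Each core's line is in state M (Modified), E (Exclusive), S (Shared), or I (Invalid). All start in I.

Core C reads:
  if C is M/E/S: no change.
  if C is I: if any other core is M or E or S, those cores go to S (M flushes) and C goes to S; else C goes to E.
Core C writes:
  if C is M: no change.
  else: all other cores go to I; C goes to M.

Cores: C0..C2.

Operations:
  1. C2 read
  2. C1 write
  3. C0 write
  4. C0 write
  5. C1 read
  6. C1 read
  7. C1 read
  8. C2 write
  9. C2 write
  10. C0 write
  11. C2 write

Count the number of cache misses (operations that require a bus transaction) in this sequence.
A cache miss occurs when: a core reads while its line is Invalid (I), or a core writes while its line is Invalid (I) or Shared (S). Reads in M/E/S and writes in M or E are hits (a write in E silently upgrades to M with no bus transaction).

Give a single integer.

Answer: 7

Derivation:
Op 1: C2 read [C2 read from I: no other sharers -> C2=E (exclusive)] -> [I,I,E] [MISS #1: read from I]
Op 2: C1 write [C1 write: invalidate ['C2=E'] -> C1=M] -> [I,M,I] [MISS #2: write from I]
Op 3: C0 write [C0 write: invalidate ['C1=M'] -> C0=M] -> [M,I,I] [MISS #3: write from I]
Op 4: C0 write [C0 write: already M (modified), no change] -> [M,I,I] [hit: write from M]
Op 5: C1 read [C1 read from I: others=['C0=M'] -> C1=S, others downsized to S] -> [S,S,I] [MISS #4: read from I]
Op 6: C1 read [C1 read: already in S, no change] -> [S,S,I] [hit: read from S]
Op 7: C1 read [C1 read: already in S, no change] -> [S,S,I] [hit: read from S]
Op 8: C2 write [C2 write: invalidate ['C0=S', 'C1=S'] -> C2=M] -> [I,I,M] [MISS #5: write from I]
Op 9: C2 write [C2 write: already M (modified), no change] -> [I,I,M] [hit: write from M]
Op 10: C0 write [C0 write: invalidate ['C2=M'] -> C0=M] -> [M,I,I] [MISS #6: write from I]
Op 11: C2 write [C2 write: invalidate ['C0=M'] -> C2=M] -> [I,I,M] [MISS #7: write from I]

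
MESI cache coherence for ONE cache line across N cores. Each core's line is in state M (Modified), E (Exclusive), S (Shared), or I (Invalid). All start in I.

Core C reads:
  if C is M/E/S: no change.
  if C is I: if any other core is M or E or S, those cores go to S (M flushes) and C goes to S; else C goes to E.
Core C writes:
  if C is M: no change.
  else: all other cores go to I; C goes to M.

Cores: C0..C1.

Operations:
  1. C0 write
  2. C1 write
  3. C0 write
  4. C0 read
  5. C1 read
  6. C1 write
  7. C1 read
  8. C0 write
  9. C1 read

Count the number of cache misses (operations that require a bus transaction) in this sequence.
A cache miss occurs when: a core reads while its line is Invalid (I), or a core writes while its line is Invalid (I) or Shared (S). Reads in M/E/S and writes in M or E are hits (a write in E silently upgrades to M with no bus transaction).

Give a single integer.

Answer: 7

Derivation:
Op 1: C0 write [C0 write: invalidate none -> C0=M] -> [M,I] [MISS #1: write from I]
Op 2: C1 write [C1 write: invalidate ['C0=M'] -> C1=M] -> [I,M] [MISS #2: write from I]
Op 3: C0 write [C0 write: invalidate ['C1=M'] -> C0=M] -> [M,I] [MISS #3: write from I]
Op 4: C0 read [C0 read: already in M, no change] -> [M,I] [hit: read from M]
Op 5: C1 read [C1 read from I: others=['C0=M'] -> C1=S, others downsized to S] -> [S,S] [MISS #4: read from I]
Op 6: C1 write [C1 write: invalidate ['C0=S'] -> C1=M] -> [I,M] [MISS #5: write from S]
Op 7: C1 read [C1 read: already in M, no change] -> [I,M] [hit: read from M]
Op 8: C0 write [C0 write: invalidate ['C1=M'] -> C0=M] -> [M,I] [MISS #6: write from I]
Op 9: C1 read [C1 read from I: others=['C0=M'] -> C1=S, others downsized to S] -> [S,S] [MISS #7: read from I]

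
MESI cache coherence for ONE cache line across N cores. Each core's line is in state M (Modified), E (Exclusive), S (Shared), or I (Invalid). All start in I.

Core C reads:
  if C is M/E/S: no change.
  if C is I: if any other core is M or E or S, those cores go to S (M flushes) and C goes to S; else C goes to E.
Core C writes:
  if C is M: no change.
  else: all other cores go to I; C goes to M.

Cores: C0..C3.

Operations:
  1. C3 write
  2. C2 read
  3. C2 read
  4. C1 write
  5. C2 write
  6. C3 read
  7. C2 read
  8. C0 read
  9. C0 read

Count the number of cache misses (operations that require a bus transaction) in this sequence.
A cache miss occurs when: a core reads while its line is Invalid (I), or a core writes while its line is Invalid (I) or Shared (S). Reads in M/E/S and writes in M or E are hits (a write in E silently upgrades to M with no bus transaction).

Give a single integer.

Op 1: C3 write [C3 write: invalidate none -> C3=M] -> [I,I,I,M] [MISS #1: write from I]
Op 2: C2 read [C2 read from I: others=['C3=M'] -> C2=S, others downsized to S] -> [I,I,S,S] [MISS #2: read from I]
Op 3: C2 read [C2 read: already in S, no change] -> [I,I,S,S] [hit: read from S]
Op 4: C1 write [C1 write: invalidate ['C2=S', 'C3=S'] -> C1=M] -> [I,M,I,I] [MISS #3: write from I]
Op 5: C2 write [C2 write: invalidate ['C1=M'] -> C2=M] -> [I,I,M,I] [MISS #4: write from I]
Op 6: C3 read [C3 read from I: others=['C2=M'] -> C3=S, others downsized to S] -> [I,I,S,S] [MISS #5: read from I]
Op 7: C2 read [C2 read: already in S, no change] -> [I,I,S,S] [hit: read from S]
Op 8: C0 read [C0 read from I: others=['C2=S', 'C3=S'] -> C0=S, others downsized to S] -> [S,I,S,S] [MISS #6: read from I]
Op 9: C0 read [C0 read: already in S, no change] -> [S,I,S,S] [hit: read from S]

Answer: 6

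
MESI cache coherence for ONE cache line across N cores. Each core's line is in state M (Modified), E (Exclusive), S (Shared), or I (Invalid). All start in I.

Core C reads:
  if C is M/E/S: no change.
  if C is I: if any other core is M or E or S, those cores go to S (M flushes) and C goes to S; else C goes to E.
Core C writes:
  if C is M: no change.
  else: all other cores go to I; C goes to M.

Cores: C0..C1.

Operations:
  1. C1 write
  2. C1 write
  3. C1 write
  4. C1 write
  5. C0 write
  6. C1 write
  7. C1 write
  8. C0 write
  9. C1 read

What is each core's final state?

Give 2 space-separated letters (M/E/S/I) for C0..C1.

Op 1: C1 write [C1 write: invalidate none -> C1=M] -> [I,M]
Op 2: C1 write [C1 write: already M (modified), no change] -> [I,M]
Op 3: C1 write [C1 write: already M (modified), no change] -> [I,M]
Op 4: C1 write [C1 write: already M (modified), no change] -> [I,M]
Op 5: C0 write [C0 write: invalidate ['C1=M'] -> C0=M] -> [M,I]
Op 6: C1 write [C1 write: invalidate ['C0=M'] -> C1=M] -> [I,M]
Op 7: C1 write [C1 write: already M (modified), no change] -> [I,M]
Op 8: C0 write [C0 write: invalidate ['C1=M'] -> C0=M] -> [M,I]
Op 9: C1 read [C1 read from I: others=['C0=M'] -> C1=S, others downsized to S] -> [S,S]

Answer: S S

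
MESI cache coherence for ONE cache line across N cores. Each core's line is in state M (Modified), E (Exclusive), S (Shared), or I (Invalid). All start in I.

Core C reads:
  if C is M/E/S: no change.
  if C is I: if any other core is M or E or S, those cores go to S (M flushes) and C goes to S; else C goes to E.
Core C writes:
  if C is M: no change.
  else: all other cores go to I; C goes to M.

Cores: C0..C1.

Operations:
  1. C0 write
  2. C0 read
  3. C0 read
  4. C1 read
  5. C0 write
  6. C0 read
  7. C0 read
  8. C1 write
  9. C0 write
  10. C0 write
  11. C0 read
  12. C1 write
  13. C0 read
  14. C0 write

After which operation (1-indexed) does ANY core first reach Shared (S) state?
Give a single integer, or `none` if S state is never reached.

Op 1: C0 write [C0 write: invalidate none -> C0=M] -> [M,I]
Op 2: C0 read [C0 read: already in M, no change] -> [M,I]
Op 3: C0 read [C0 read: already in M, no change] -> [M,I]
Op 4: C1 read [C1 read from I: others=['C0=M'] -> C1=S, others downsized to S] -> [S,S]
  -> First S state at op 4; remaining ops need not be traced.

Answer: 4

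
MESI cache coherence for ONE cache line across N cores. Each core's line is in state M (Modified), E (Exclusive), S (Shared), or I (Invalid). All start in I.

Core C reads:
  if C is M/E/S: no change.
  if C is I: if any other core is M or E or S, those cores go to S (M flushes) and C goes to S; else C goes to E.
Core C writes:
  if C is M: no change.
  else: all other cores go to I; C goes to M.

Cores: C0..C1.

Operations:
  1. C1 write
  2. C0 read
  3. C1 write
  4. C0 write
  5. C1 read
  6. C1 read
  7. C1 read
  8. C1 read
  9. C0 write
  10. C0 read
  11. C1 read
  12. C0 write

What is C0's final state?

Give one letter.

Op 1: C1 write [C1 write: invalidate none -> C1=M] -> [I,M]
Op 2: C0 read [C0 read from I: others=['C1=M'] -> C0=S, others downsized to S] -> [S,S]
Op 3: C1 write [C1 write: invalidate ['C0=S'] -> C1=M] -> [I,M]
Op 4: C0 write [C0 write: invalidate ['C1=M'] -> C0=M] -> [M,I]
Op 5: C1 read [C1 read from I: others=['C0=M'] -> C1=S, others downsized to S] -> [S,S]
Op 6: C1 read [C1 read: already in S, no change] -> [S,S]
Op 7: C1 read [C1 read: already in S, no change] -> [S,S]
Op 8: C1 read [C1 read: already in S, no change] -> [S,S]
Op 9: C0 write [C0 write: invalidate ['C1=S'] -> C0=M] -> [M,I]
Op 10: C0 read [C0 read: already in M, no change] -> [M,I]
Op 11: C1 read [C1 read from I: others=['C0=M'] -> C1=S, others downsized to S] -> [S,S]
Op 12: C0 write [C0 write: invalidate ['C1=S'] -> C0=M] -> [M,I]

Answer: M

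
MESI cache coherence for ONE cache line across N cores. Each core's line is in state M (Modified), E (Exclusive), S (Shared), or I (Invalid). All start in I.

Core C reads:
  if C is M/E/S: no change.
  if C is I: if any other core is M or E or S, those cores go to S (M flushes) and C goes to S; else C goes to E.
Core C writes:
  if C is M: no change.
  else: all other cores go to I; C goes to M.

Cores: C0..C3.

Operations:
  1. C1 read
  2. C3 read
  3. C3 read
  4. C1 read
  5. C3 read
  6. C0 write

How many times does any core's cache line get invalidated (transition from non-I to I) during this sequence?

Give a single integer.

Answer: 2

Derivation:
Op 1: C1 read [C1 read from I: no other sharers -> C1=E (exclusive)] -> [I,E,I,I] (invalidations this op: 0; running total: 0)
Op 2: C3 read [C3 read from I: others=['C1=E'] -> C3=S, others downsized to S] -> [I,S,I,S] (invalidations this op: 0; running total: 0)
Op 3: C3 read [C3 read: already in S, no change] -> [I,S,I,S] (invalidations this op: 0; running total: 0)
Op 4: C1 read [C1 read: already in S, no change] -> [I,S,I,S] (invalidations this op: 0; running total: 0)
Op 5: C3 read [C3 read: already in S, no change] -> [I,S,I,S] (invalidations this op: 0; running total: 0)
Op 6: C0 write [C0 write: invalidate ['C1=S', 'C3=S'] -> C0=M] -> [M,I,I,I] (invalidations this op: 2; running total: 2)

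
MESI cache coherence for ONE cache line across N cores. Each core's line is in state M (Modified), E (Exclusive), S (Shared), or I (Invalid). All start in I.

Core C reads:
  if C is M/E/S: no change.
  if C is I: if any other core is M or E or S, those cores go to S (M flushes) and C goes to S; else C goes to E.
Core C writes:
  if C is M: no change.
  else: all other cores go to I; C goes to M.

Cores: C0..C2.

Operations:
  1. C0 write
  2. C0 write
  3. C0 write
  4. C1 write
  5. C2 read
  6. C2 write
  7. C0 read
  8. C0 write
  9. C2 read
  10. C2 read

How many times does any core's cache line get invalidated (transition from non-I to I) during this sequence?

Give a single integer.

Answer: 3

Derivation:
Op 1: C0 write [C0 write: invalidate none -> C0=M] -> [M,I,I] (invalidations this op: 0; running total: 0)
Op 2: C0 write [C0 write: already M (modified), no change] -> [M,I,I] (invalidations this op: 0; running total: 0)
Op 3: C0 write [C0 write: already M (modified), no change] -> [M,I,I] (invalidations this op: 0; running total: 0)
Op 4: C1 write [C1 write: invalidate ['C0=M'] -> C1=M] -> [I,M,I] (invalidations this op: 1; running total: 1)
Op 5: C2 read [C2 read from I: others=['C1=M'] -> C2=S, others downsized to S] -> [I,S,S] (invalidations this op: 0; running total: 1)
Op 6: C2 write [C2 write: invalidate ['C1=S'] -> C2=M] -> [I,I,M] (invalidations this op: 1; running total: 2)
Op 7: C0 read [C0 read from I: others=['C2=M'] -> C0=S, others downsized to S] -> [S,I,S] (invalidations this op: 0; running total: 2)
Op 8: C0 write [C0 write: invalidate ['C2=S'] -> C0=M] -> [M,I,I] (invalidations this op: 1; running total: 3)
Op 9: C2 read [C2 read from I: others=['C0=M'] -> C2=S, others downsized to S] -> [S,I,S] (invalidations this op: 0; running total: 3)
Op 10: C2 read [C2 read: already in S, no change] -> [S,I,S] (invalidations this op: 0; running total: 3)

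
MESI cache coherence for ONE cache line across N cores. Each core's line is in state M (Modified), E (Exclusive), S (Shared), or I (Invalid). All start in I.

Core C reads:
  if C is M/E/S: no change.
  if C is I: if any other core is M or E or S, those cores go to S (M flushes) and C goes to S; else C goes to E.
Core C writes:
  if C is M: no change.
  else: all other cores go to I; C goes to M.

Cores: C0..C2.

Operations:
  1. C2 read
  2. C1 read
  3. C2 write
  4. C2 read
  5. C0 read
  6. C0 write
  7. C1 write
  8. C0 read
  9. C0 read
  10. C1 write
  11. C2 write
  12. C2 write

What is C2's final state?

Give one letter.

Answer: M

Derivation:
Op 1: C2 read [C2 read from I: no other sharers -> C2=E (exclusive)] -> [I,I,E]
Op 2: C1 read [C1 read from I: others=['C2=E'] -> C1=S, others downsized to S] -> [I,S,S]
Op 3: C2 write [C2 write: invalidate ['C1=S'] -> C2=M] -> [I,I,M]
Op 4: C2 read [C2 read: already in M, no change] -> [I,I,M]
Op 5: C0 read [C0 read from I: others=['C2=M'] -> C0=S, others downsized to S] -> [S,I,S]
Op 6: C0 write [C0 write: invalidate ['C2=S'] -> C0=M] -> [M,I,I]
Op 7: C1 write [C1 write: invalidate ['C0=M'] -> C1=M] -> [I,M,I]
Op 8: C0 read [C0 read from I: others=['C1=M'] -> C0=S, others downsized to S] -> [S,S,I]
Op 9: C0 read [C0 read: already in S, no change] -> [S,S,I]
Op 10: C1 write [C1 write: invalidate ['C0=S'] -> C1=M] -> [I,M,I]
Op 11: C2 write [C2 write: invalidate ['C1=M'] -> C2=M] -> [I,I,M]
Op 12: C2 write [C2 write: already M (modified), no change] -> [I,I,M]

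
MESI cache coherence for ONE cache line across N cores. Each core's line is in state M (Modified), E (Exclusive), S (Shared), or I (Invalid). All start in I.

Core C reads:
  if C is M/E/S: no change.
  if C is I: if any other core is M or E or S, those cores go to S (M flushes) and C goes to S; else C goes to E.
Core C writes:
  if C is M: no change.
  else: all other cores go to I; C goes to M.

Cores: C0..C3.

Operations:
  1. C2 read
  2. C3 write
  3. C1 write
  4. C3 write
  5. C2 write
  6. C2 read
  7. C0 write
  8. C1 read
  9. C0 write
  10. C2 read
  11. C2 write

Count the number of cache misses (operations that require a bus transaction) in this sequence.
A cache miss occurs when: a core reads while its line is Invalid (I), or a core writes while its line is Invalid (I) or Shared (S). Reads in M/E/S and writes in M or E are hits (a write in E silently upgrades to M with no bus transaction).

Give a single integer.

Op 1: C2 read [C2 read from I: no other sharers -> C2=E (exclusive)] -> [I,I,E,I] [MISS #1: read from I]
Op 2: C3 write [C3 write: invalidate ['C2=E'] -> C3=M] -> [I,I,I,M] [MISS #2: write from I]
Op 3: C1 write [C1 write: invalidate ['C3=M'] -> C1=M] -> [I,M,I,I] [MISS #3: write from I]
Op 4: C3 write [C3 write: invalidate ['C1=M'] -> C3=M] -> [I,I,I,M] [MISS #4: write from I]
Op 5: C2 write [C2 write: invalidate ['C3=M'] -> C2=M] -> [I,I,M,I] [MISS #5: write from I]
Op 6: C2 read [C2 read: already in M, no change] -> [I,I,M,I] [hit: read from M]
Op 7: C0 write [C0 write: invalidate ['C2=M'] -> C0=M] -> [M,I,I,I] [MISS #6: write from I]
Op 8: C1 read [C1 read from I: others=['C0=M'] -> C1=S, others downsized to S] -> [S,S,I,I] [MISS #7: read from I]
Op 9: C0 write [C0 write: invalidate ['C1=S'] -> C0=M] -> [M,I,I,I] [MISS #8: write from S]
Op 10: C2 read [C2 read from I: others=['C0=M'] -> C2=S, others downsized to S] -> [S,I,S,I] [MISS #9: read from I]
Op 11: C2 write [C2 write: invalidate ['C0=S'] -> C2=M] -> [I,I,M,I] [MISS #10: write from S]

Answer: 10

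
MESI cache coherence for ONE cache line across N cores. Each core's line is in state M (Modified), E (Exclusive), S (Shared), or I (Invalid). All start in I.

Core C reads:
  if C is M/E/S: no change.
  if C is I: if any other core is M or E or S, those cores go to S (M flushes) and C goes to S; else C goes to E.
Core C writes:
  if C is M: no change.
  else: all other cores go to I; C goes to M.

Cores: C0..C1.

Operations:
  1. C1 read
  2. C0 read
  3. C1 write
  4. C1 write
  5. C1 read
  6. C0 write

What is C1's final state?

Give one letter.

Answer: I

Derivation:
Op 1: C1 read [C1 read from I: no other sharers -> C1=E (exclusive)] -> [I,E]
Op 2: C0 read [C0 read from I: others=['C1=E'] -> C0=S, others downsized to S] -> [S,S]
Op 3: C1 write [C1 write: invalidate ['C0=S'] -> C1=M] -> [I,M]
Op 4: C1 write [C1 write: already M (modified), no change] -> [I,M]
Op 5: C1 read [C1 read: already in M, no change] -> [I,M]
Op 6: C0 write [C0 write: invalidate ['C1=M'] -> C0=M] -> [M,I]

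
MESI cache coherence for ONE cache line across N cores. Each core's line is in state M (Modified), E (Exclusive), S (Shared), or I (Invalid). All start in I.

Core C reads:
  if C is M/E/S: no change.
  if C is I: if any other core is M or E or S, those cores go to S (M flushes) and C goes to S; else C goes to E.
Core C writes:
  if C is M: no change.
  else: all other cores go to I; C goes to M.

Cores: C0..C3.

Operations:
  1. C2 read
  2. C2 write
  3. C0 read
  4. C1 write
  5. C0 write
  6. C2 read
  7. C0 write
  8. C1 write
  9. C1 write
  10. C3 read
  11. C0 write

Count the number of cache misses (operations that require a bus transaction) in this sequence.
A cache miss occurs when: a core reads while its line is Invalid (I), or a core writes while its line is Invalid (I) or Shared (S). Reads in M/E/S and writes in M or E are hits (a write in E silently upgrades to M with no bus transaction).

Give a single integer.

Op 1: C2 read [C2 read from I: no other sharers -> C2=E (exclusive)] -> [I,I,E,I] [MISS #1: read from I]
Op 2: C2 write [C2 write: invalidate none -> C2=M] -> [I,I,M,I] [hit: write from E is a silent E->M upgrade, no bus transaction]
Op 3: C0 read [C0 read from I: others=['C2=M'] -> C0=S, others downsized to S] -> [S,I,S,I] [MISS #2: read from I]
Op 4: C1 write [C1 write: invalidate ['C0=S', 'C2=S'] -> C1=M] -> [I,M,I,I] [MISS #3: write from I]
Op 5: C0 write [C0 write: invalidate ['C1=M'] -> C0=M] -> [M,I,I,I] [MISS #4: write from I]
Op 6: C2 read [C2 read from I: others=['C0=M'] -> C2=S, others downsized to S] -> [S,I,S,I] [MISS #5: read from I]
Op 7: C0 write [C0 write: invalidate ['C2=S'] -> C0=M] -> [M,I,I,I] [MISS #6: write from S]
Op 8: C1 write [C1 write: invalidate ['C0=M'] -> C1=M] -> [I,M,I,I] [MISS #7: write from I]
Op 9: C1 write [C1 write: already M (modified), no change] -> [I,M,I,I] [hit: write from M]
Op 10: C3 read [C3 read from I: others=['C1=M'] -> C3=S, others downsized to S] -> [I,S,I,S] [MISS #8: read from I]
Op 11: C0 write [C0 write: invalidate ['C1=S', 'C3=S'] -> C0=M] -> [M,I,I,I] [MISS #9: write from I]

Answer: 9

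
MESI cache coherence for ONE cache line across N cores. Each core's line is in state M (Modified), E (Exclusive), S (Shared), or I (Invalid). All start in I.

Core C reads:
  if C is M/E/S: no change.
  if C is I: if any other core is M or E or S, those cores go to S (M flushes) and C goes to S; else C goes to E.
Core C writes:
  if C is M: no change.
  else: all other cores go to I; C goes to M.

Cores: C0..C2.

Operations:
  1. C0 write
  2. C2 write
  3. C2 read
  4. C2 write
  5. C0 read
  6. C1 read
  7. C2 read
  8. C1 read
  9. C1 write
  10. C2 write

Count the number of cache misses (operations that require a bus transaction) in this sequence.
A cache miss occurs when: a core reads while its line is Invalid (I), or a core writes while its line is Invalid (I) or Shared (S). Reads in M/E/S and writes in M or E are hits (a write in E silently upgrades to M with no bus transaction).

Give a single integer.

Answer: 6

Derivation:
Op 1: C0 write [C0 write: invalidate none -> C0=M] -> [M,I,I] [MISS #1: write from I]
Op 2: C2 write [C2 write: invalidate ['C0=M'] -> C2=M] -> [I,I,M] [MISS #2: write from I]
Op 3: C2 read [C2 read: already in M, no change] -> [I,I,M] [hit: read from M]
Op 4: C2 write [C2 write: already M (modified), no change] -> [I,I,M] [hit: write from M]
Op 5: C0 read [C0 read from I: others=['C2=M'] -> C0=S, others downsized to S] -> [S,I,S] [MISS #3: read from I]
Op 6: C1 read [C1 read from I: others=['C0=S', 'C2=S'] -> C1=S, others downsized to S] -> [S,S,S] [MISS #4: read from I]
Op 7: C2 read [C2 read: already in S, no change] -> [S,S,S] [hit: read from S]
Op 8: C1 read [C1 read: already in S, no change] -> [S,S,S] [hit: read from S]
Op 9: C1 write [C1 write: invalidate ['C0=S', 'C2=S'] -> C1=M] -> [I,M,I] [MISS #5: write from S]
Op 10: C2 write [C2 write: invalidate ['C1=M'] -> C2=M] -> [I,I,M] [MISS #6: write from I]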